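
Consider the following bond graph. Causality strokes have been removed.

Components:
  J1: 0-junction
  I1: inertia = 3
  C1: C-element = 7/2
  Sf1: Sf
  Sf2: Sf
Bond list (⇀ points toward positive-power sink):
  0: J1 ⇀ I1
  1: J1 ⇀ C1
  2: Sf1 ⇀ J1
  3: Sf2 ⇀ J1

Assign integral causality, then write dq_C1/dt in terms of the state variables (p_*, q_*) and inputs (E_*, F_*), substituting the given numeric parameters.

dq_C1/dt = F_Sf1 + F_Sf2 - p_I1/3

β2 |Sf1  (Sf1: flow source, stroke at near end)
β3 |Sf2  (Sf2 (Sf) sets flow on bond)
β0 |I1  (I1 outputs flow p/I1)
β1 |J1  (J1: last free bond brings effort in)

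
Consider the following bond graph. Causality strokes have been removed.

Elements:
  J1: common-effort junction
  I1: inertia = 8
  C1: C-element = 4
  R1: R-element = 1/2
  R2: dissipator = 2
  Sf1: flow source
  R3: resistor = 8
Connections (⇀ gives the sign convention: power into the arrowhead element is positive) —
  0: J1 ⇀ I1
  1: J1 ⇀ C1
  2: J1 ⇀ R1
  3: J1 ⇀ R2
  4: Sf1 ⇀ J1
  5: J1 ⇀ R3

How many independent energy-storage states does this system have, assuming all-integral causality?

bond 4 |Sf1  (source Sf1 imposes f)
bond 0 |I1  (I1 integral (f out))
bond 1 |J1  (prefer integral on C1)
bond 2 |R1  (0-jn J1 has e-setter on 1)
bond 3 |R2  (J1 effort already set via bond 1)
bond 5 |R3  (common-e at J1 fixed by 1)

2  (C1, I1 all integral)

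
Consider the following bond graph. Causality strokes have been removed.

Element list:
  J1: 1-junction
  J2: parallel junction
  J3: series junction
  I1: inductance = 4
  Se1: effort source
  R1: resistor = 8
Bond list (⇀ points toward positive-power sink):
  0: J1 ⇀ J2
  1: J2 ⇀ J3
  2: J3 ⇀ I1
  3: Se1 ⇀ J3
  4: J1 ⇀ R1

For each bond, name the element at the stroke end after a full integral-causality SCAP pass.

#0 |J2
#1 |J3
#2 |I1
#3 |J3
#4 |J1

bond 3 stroke→J3  (source Se1 imposes e)
bond 2 stroke→I1  (I1 outputs flow p/I1)
bond 1 stroke→J3  (J3 flow already set via bond 2)
bond 0 stroke→J2  (J2 needs exactly one e-in)
bond 4 stroke→J1  (1-jn J1 has f-setter on 0)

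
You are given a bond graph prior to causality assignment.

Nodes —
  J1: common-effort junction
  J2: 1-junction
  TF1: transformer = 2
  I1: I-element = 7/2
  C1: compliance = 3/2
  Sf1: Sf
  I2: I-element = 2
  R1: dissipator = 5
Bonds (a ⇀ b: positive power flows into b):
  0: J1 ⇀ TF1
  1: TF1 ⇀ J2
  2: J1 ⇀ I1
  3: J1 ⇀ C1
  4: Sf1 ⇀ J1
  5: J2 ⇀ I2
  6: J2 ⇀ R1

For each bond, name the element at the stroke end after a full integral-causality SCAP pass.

bond 0 |TF1
bond 1 |J2
bond 2 |I1
bond 3 |J1
bond 4 |Sf1
bond 5 |I2
bond 6 |J2

β4 |Sf1  (Sf1 (Sf) sets flow on bond)
β2 |I1  (I1 outputs flow p/I1)
β3 |J1  (prefer integral on C1)
β0 |TF1  (common-e at J1 fixed by 3)
β1 |J2  (TF TF1: opposite of bond 0)
β5 |I2  (I2 outputs flow p/I2)
β6 |J2  (J2 flow already set via bond 5)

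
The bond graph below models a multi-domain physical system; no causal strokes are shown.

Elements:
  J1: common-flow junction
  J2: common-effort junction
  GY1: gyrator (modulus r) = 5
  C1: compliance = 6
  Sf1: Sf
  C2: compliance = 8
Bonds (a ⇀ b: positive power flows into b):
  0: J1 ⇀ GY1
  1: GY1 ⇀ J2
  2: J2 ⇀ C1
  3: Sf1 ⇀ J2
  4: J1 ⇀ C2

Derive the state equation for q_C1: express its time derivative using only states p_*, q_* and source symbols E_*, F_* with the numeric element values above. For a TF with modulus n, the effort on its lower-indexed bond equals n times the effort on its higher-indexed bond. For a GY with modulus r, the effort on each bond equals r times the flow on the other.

dq_C1/dt = F_Sf1 - q_C2/40

β3 stroke→Sf1  (Sf1 (Sf) sets flow on bond)
β2 stroke→J2  (C1: C, integral causality)
β1 stroke→GY1  (0-jn J2 has e-setter on 2)
β0 stroke→GY1  (GY1 both-in/both-out from 1)
β4 stroke→J1  (common-f at J1 fixed by 0)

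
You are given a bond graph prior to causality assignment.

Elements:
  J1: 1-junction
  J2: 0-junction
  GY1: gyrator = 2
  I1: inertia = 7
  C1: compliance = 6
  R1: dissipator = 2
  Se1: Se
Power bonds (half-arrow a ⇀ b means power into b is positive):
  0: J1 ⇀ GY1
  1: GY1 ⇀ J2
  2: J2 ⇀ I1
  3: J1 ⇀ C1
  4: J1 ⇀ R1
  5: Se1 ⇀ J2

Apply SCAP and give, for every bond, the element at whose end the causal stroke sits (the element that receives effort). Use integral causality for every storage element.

b0 →GY1
b1 →GY1
b2 →I1
b3 →J1
b4 →J1
b5 →J2

bond 5 →J2  (source Se1 imposes e)
bond 1 →GY1  (J2: bond 5 brought effort, rest push out)
bond 2 →I1  (J2 effort already set via bond 5)
bond 0 →GY1  (through GY1, causality inverts; strokes same side of GY1)
bond 3 →J1  (1-jn J1 has f-setter on 0)
bond 4 →J1  (J1: bond 0 brought flow, rest push out)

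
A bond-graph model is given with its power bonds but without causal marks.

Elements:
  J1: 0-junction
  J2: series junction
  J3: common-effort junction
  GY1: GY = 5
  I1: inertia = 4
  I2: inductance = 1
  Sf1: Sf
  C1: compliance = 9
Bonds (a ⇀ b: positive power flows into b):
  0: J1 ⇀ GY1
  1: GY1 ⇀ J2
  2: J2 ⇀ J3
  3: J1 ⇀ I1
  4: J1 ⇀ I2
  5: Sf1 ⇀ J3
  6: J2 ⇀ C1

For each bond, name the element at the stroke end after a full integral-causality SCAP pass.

β5 →Sf1  (Sf1 (Sf) sets flow on bond)
β2 →J3  (J3 needs exactly one e-in)
β1 →J2  (J2: bond 2 brought flow, rest push out)
β6 →J2  (J2: bond 2 brought flow, rest push out)
β0 →J1  (through GY1, causality inverts; strokes same side of GY1)
β3 →I1  (0-jn J1 has e-setter on 0)
β4 →I2  (common-e at J1 fixed by 0)

b0 stroke→J1
b1 stroke→J2
b2 stroke→J3
b3 stroke→I1
b4 stroke→I2
b5 stroke→Sf1
b6 stroke→J2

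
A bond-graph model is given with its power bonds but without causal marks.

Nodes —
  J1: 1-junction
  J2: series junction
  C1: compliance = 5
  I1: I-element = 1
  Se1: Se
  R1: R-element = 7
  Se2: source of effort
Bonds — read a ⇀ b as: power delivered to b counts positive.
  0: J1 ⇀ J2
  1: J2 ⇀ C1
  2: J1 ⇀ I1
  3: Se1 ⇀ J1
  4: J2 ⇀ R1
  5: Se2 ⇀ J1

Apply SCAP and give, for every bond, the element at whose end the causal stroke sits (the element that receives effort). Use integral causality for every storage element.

#0 |J1
#1 |J2
#2 |I1
#3 |J1
#4 |J2
#5 |J1

b3 →J1  (source Se1 imposes e)
b5 →J1  (Se2: effort source, stroke at far end)
b1 →J2  (C1 integral (e out))
b2 →I1  (I1 outputs flow p/I1)
b0 →J1  (1-jn J1 has f-setter on 2)
b4 →J2  (common-f at J2 fixed by 0)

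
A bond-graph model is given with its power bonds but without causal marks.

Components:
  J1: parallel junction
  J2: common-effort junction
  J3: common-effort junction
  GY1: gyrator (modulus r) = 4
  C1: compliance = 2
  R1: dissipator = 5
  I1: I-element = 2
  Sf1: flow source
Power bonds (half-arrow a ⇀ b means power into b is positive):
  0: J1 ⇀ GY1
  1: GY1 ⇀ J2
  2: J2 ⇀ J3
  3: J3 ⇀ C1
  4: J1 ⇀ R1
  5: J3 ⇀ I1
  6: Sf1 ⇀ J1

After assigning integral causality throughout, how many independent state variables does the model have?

#6 stroke at Sf1  (source Sf1 imposes f)
#3 stroke at J3  (C1 outputs effort q/C1)
#2 stroke at J2  (common-e at J3 fixed by 3)
#5 stroke at I1  (0-jn J3 has e-setter on 3)
#1 stroke at GY1  (common-e at J2 fixed by 2)
#0 stroke at GY1  (through GY1, causality inverts; strokes same side of GY1)
#4 stroke at J1  (closing 0-jn rule on J1)

2  (C1, I1 all integral)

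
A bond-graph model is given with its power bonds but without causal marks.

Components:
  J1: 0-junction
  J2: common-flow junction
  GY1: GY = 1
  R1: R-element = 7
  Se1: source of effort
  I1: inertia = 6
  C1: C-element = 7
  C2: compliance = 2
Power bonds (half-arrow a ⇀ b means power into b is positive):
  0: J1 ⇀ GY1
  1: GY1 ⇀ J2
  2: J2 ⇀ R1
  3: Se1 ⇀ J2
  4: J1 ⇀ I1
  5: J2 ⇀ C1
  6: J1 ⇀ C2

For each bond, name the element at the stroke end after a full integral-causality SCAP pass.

b0 stroke at GY1
b1 stroke at GY1
b2 stroke at J2
b3 stroke at J2
b4 stroke at I1
b5 stroke at J2
b6 stroke at J1

β3 stroke at J2  (Se1 fixes effort; stroke away)
β4 stroke at I1  (prefer integral on I1)
β5 stroke at J2  (C1 integral (e out))
β6 stroke at J1  (C2 outputs effort q/C2)
β0 stroke at GY1  (common-e at J1 fixed by 6)
β1 stroke at GY1  (GY1: gyrator matches bond 0)
β2 stroke at J2  (1-jn J2 has f-setter on 1)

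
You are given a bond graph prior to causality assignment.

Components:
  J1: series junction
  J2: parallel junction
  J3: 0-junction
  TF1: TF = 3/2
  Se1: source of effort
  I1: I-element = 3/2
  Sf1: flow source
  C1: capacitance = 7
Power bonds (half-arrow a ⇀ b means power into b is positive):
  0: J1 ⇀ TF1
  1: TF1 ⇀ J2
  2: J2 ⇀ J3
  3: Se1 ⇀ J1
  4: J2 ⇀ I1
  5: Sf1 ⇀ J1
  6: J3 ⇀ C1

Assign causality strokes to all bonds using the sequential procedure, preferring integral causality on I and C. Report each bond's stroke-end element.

β3 |J1  (source Se1 imposes e)
β5 |Sf1  (Sf1 fixes flow; stroke at Sf1)
β0 |J1  (J1 flow already set via bond 5)
β1 |TF1  (through TF1, causality passes straight; one stroke at TF1)
β4 |I1  (I1 outputs flow p/I1)
β2 |J2  (only one effort-in slot at J2)
β6 |J3  (J3 needs exactly one e-in)

b0 →J1
b1 →TF1
b2 →J2
b3 →J1
b4 →I1
b5 →Sf1
b6 →J3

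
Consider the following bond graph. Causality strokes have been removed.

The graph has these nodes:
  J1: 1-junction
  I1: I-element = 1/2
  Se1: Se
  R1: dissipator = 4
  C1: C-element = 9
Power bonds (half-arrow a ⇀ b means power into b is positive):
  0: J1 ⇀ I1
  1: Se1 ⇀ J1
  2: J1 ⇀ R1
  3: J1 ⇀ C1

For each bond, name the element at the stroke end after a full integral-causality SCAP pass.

β1 →J1  (Se1 (Se) sets effort on bond)
β0 →I1  (I1 outputs flow p/I1)
β2 →J1  (J1: bond 0 brought flow, rest push out)
β3 →J1  (J1: bond 0 brought flow, rest push out)

bond 0 →I1
bond 1 →J1
bond 2 →J1
bond 3 →J1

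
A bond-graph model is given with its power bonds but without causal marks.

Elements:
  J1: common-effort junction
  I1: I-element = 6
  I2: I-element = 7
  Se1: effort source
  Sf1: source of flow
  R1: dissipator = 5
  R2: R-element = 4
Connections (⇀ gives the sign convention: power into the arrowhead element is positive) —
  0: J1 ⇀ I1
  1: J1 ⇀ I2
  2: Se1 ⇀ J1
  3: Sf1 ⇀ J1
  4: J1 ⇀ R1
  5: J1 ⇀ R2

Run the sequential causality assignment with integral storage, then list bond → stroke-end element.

bond 0 stroke at I1
bond 1 stroke at I2
bond 2 stroke at J1
bond 3 stroke at Sf1
bond 4 stroke at R1
bond 5 stroke at R2

β2 stroke at J1  (source Se1 imposes e)
β3 stroke at Sf1  (Sf1 fixes flow; stroke at Sf1)
β0 stroke at I1  (J1 effort already set via bond 2)
β1 stroke at I2  (0-jn J1 has e-setter on 2)
β4 stroke at R1  (common-e at J1 fixed by 2)
β5 stroke at R2  (J1 effort already set via bond 2)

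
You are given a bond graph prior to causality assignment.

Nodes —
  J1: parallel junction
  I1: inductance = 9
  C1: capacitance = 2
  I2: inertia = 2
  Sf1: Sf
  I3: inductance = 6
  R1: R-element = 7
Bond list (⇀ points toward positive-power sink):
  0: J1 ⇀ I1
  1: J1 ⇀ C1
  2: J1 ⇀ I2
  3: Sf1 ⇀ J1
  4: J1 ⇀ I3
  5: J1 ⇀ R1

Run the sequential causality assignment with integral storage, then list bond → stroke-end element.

bond 0 |I1
bond 1 |J1
bond 2 |I2
bond 3 |Sf1
bond 4 |I3
bond 5 |R1

b3 stroke at Sf1  (Sf1: flow source, stroke at near end)
b0 stroke at I1  (I1 outputs flow p/I1)
b1 stroke at J1  (C1 integral (e out))
b2 stroke at I2  (0-jn J1 has e-setter on 1)
b4 stroke at I3  (J1: bond 1 brought effort, rest push out)
b5 stroke at R1  (common-e at J1 fixed by 1)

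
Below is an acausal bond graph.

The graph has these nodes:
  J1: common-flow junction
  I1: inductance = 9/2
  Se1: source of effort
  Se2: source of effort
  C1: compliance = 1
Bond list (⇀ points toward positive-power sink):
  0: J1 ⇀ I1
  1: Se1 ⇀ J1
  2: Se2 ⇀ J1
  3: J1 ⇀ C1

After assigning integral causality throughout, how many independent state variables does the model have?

bond 1 →J1  (Se1: effort source, stroke at far end)
bond 2 →J1  (source Se2 imposes e)
bond 0 →I1  (prefer integral on I1)
bond 3 →J1  (common-f at J1 fixed by 0)

2  (C1, I1 all integral)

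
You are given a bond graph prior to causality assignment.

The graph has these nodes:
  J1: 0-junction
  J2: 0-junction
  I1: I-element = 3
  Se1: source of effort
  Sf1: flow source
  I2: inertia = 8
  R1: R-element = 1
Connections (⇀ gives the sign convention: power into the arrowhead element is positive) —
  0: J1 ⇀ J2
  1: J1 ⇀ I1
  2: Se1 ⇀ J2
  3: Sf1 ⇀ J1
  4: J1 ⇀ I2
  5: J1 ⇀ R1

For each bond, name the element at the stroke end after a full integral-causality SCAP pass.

b0 stroke at J1
b1 stroke at I1
b2 stroke at J2
b3 stroke at Sf1
b4 stroke at I2
b5 stroke at R1

#2 |J2  (source Se1 imposes e)
#3 |Sf1  (Sf1 fixes flow; stroke at Sf1)
#0 |J1  (J2: bond 2 brought effort, rest push out)
#1 |I1  (J1 effort already set via bond 0)
#4 |I2  (J1: bond 0 brought effort, rest push out)
#5 |R1  (0-jn J1 has e-setter on 0)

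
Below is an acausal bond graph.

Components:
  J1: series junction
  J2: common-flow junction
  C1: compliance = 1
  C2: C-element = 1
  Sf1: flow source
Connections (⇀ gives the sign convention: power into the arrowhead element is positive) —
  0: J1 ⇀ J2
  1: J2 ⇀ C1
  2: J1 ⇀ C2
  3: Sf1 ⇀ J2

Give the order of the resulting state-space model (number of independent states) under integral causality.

b3 |Sf1  (source Sf1 imposes f)
b0 |J2  (common-f at J2 fixed by 3)
b1 |J2  (common-f at J2 fixed by 3)
b2 |J1  (J1: bond 0 brought flow, rest push out)

2  (C1, C2 all integral)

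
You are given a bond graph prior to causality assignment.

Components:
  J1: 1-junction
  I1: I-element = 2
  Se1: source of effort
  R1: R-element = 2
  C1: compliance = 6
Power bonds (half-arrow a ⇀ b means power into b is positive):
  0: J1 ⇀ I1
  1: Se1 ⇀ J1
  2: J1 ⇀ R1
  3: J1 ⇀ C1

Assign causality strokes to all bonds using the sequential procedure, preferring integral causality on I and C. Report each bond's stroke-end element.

#1 stroke at J1  (Se1 (Se) sets effort on bond)
#0 stroke at I1  (I1 integral (f out))
#2 stroke at J1  (common-f at J1 fixed by 0)
#3 stroke at J1  (1-jn J1 has f-setter on 0)

#0 stroke at I1
#1 stroke at J1
#2 stroke at J1
#3 stroke at J1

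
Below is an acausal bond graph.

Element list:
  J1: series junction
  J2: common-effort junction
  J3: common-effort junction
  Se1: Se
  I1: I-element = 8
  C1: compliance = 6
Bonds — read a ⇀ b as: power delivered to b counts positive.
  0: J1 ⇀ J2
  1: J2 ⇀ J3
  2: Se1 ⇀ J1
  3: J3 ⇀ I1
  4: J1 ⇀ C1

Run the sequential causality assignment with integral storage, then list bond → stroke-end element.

#2 stroke at J1  (Se1: effort source, stroke at far end)
#3 stroke at I1  (I1 outputs flow p/I1)
#1 stroke at J3  (J3: last free bond brings effort in)
#0 stroke at J2  (closing 0-jn rule on J2)
#4 stroke at J1  (common-f at J1 fixed by 0)

β0 stroke at J2
β1 stroke at J3
β2 stroke at J1
β3 stroke at I1
β4 stroke at J1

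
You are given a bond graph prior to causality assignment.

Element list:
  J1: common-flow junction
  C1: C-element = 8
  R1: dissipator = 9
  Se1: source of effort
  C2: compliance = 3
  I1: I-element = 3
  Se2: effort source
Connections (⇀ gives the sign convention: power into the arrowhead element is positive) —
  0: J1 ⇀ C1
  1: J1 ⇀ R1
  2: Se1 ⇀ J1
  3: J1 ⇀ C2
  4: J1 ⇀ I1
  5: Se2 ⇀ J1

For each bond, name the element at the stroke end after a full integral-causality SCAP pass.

β2 |J1  (Se1: effort source, stroke at far end)
β5 |J1  (Se2: effort source, stroke at far end)
β0 |J1  (C1: C, integral causality)
β3 |J1  (prefer integral on C2)
β4 |I1  (I1 integral (f out))
β1 |J1  (1-jn J1 has f-setter on 4)

#0 |J1
#1 |J1
#2 |J1
#3 |J1
#4 |I1
#5 |J1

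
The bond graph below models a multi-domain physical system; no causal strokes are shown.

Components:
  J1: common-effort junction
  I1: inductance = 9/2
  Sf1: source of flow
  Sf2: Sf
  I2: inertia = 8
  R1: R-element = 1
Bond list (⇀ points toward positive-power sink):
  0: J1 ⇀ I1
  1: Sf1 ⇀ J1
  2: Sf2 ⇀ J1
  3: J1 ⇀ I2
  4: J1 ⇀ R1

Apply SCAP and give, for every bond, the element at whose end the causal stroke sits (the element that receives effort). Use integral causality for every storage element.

β0 |I1
β1 |Sf1
β2 |Sf2
β3 |I2
β4 |J1

#1 stroke at Sf1  (Sf1: flow source, stroke at near end)
#2 stroke at Sf2  (source Sf2 imposes f)
#0 stroke at I1  (I1 outputs flow p/I1)
#3 stroke at I2  (I2: I, integral causality)
#4 stroke at J1  (closing 0-jn rule on J1)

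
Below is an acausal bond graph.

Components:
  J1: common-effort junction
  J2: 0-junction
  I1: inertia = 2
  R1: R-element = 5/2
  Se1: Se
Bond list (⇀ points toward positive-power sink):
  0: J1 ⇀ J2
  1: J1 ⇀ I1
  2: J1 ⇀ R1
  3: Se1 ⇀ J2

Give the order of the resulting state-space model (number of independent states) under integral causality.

b3 stroke→J2  (source Se1 imposes e)
b0 stroke→J1  (J2: bond 3 brought effort, rest push out)
b1 stroke→I1  (0-jn J1 has e-setter on 0)
b2 stroke→R1  (J1: bond 0 brought effort, rest push out)

1  (I1 all integral)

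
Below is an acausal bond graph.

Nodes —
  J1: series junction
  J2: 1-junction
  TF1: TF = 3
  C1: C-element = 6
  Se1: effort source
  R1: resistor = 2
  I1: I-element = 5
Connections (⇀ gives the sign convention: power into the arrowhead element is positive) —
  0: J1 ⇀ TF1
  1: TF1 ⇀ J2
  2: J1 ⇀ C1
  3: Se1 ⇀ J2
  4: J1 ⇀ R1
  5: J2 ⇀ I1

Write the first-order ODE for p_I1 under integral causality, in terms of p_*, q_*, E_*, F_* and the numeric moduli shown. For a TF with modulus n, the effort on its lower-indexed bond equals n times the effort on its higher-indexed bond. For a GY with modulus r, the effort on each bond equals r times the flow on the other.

dp_I1/dt = E_Se1 - 2*p_I1/45 - q_C1/18

bond 3 stroke at J2  (Se1 fixes effort; stroke away)
bond 2 stroke at J1  (prefer integral on C1)
bond 5 stroke at I1  (prefer integral on I1)
bond 1 stroke at J2  (1-jn J2 has f-setter on 5)
bond 0 stroke at TF1  (TF1: transformer flips bond 1)
bond 4 stroke at J1  (J1 flow already set via bond 0)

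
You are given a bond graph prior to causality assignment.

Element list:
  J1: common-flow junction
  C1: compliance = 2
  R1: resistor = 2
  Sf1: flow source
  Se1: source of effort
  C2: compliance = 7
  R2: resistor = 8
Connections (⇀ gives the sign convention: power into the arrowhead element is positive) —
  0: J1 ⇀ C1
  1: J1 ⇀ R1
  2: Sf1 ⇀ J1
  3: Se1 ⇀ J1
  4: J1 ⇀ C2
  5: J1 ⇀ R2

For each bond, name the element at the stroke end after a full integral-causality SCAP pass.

bond 2 stroke at Sf1  (source Sf1 imposes f)
bond 3 stroke at J1  (Se1 (Se) sets effort on bond)
bond 0 stroke at J1  (1-jn J1 has f-setter on 2)
bond 1 stroke at J1  (common-f at J1 fixed by 2)
bond 4 stroke at J1  (J1: bond 2 brought flow, rest push out)
bond 5 stroke at J1  (1-jn J1 has f-setter on 2)

#0 →J1
#1 →J1
#2 →Sf1
#3 →J1
#4 →J1
#5 →J1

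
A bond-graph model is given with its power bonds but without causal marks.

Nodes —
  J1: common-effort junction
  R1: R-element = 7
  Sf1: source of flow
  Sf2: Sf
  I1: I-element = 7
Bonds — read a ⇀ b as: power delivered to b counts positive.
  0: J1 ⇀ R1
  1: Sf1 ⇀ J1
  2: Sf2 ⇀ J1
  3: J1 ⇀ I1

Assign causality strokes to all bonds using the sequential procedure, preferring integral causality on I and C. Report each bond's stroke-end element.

b0 |J1
b1 |Sf1
b2 |Sf2
b3 |I1

bond 1 stroke at Sf1  (Sf1: flow source, stroke at near end)
bond 2 stroke at Sf2  (Sf2 fixes flow; stroke at Sf2)
bond 3 stroke at I1  (I1 outputs flow p/I1)
bond 0 stroke at J1  (J1: last free bond brings effort in)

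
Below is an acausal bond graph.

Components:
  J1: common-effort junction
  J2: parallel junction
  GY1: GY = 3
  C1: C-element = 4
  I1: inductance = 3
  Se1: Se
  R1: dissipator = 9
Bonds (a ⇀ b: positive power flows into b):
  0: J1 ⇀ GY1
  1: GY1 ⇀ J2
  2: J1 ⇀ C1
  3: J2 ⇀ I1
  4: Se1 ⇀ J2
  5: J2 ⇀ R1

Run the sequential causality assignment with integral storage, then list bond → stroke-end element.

b0 →GY1
b1 →GY1
b2 →J1
b3 →I1
b4 →J2
b5 →R1

β4 →J2  (source Se1 imposes e)
β1 →GY1  (J2 effort already set via bond 4)
β3 →I1  (J2 effort already set via bond 4)
β5 →R1  (J2: bond 4 brought effort, rest push out)
β0 →GY1  (through GY1, causality inverts; strokes same side of GY1)
β2 →J1  (J1: last free bond brings effort in)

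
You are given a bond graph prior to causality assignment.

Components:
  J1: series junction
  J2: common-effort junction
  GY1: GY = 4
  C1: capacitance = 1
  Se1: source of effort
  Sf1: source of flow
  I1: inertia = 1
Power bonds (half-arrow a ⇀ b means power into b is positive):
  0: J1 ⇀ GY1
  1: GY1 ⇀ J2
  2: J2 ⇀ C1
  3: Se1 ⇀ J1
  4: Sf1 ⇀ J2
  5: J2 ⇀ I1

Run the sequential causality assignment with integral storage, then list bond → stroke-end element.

b0 |GY1
b1 |GY1
b2 |J2
b3 |J1
b4 |Sf1
b5 |I1

#3 →J1  (Se1 fixes effort; stroke away)
#4 →Sf1  (Sf1: flow source, stroke at near end)
#0 →GY1  (closing 1-jn rule on J1)
#1 →GY1  (through GY1, causality inverts; strokes same side of GY1)
#2 →J2  (C1 integral (e out))
#5 →I1  (common-e at J2 fixed by 2)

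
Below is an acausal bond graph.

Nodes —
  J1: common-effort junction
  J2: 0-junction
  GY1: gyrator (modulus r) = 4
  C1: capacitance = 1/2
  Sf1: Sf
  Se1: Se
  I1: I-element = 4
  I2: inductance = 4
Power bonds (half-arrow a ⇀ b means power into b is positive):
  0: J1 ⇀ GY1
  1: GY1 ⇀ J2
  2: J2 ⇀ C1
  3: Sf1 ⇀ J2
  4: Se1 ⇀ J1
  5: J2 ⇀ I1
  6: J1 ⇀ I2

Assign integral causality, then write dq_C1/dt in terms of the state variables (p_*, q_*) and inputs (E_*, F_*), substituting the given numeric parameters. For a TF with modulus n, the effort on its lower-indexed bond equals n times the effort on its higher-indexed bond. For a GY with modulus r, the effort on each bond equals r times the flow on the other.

dq_C1/dt = E_Se1/4 + F_Sf1 - p_I1/4

β3 |Sf1  (Sf1 fixes flow; stroke at Sf1)
β4 |J1  (Se1 fixes effort; stroke away)
β0 |GY1  (0-jn J1 has e-setter on 4)
β6 |I2  (J1 effort already set via bond 4)
β1 |GY1  (through GY1, causality inverts; strokes same side of GY1)
β2 |J2  (C1: C, integral causality)
β5 |I1  (common-e at J2 fixed by 2)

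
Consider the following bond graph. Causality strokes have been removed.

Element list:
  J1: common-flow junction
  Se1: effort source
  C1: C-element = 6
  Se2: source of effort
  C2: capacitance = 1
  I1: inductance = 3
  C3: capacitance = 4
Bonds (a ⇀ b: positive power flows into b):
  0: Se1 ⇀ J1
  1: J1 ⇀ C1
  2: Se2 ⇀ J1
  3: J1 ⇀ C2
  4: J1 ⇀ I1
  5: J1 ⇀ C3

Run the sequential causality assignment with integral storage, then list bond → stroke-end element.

b0 →J1
b1 →J1
b2 →J1
b3 →J1
b4 →I1
b5 →J1

bond 0 stroke at J1  (Se1: effort source, stroke at far end)
bond 2 stroke at J1  (Se2: effort source, stroke at far end)
bond 1 stroke at J1  (C1 integral (e out))
bond 3 stroke at J1  (C2: C, integral causality)
bond 4 stroke at I1  (I1: I, integral causality)
bond 5 stroke at J1  (1-jn J1 has f-setter on 4)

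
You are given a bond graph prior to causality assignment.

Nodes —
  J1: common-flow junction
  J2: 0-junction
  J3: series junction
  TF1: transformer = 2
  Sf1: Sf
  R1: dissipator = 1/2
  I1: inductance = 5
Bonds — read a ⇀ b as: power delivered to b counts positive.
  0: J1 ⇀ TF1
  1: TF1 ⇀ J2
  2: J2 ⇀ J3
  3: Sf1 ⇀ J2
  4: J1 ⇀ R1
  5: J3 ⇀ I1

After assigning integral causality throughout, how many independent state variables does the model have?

bond 3 |Sf1  (Sf1 (Sf) sets flow on bond)
bond 5 |I1  (I1 outputs flow p/I1)
bond 2 |J3  (J3 flow already set via bond 5)
bond 1 |J2  (closing 0-jn rule on J2)
bond 0 |TF1  (TF TF1: opposite of bond 1)
bond 4 |J1  (J1 flow already set via bond 0)

1  (I1 all integral)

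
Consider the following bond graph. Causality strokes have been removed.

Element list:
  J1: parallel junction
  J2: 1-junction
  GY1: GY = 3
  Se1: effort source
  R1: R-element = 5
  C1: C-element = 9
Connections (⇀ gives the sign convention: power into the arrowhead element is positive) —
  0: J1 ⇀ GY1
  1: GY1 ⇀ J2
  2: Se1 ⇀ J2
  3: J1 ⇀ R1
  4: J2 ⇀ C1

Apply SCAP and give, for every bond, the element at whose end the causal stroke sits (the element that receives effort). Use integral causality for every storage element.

#0 stroke at GY1
#1 stroke at GY1
#2 stroke at J2
#3 stroke at J1
#4 stroke at J2

b2 stroke→J2  (Se1 fixes effort; stroke away)
b4 stroke→J2  (C1: C, integral causality)
b1 stroke→GY1  (closing 1-jn rule on J2)
b0 stroke→GY1  (GY GY1: same side as bond 1)
b3 stroke→J1  (J1 needs exactly one e-in)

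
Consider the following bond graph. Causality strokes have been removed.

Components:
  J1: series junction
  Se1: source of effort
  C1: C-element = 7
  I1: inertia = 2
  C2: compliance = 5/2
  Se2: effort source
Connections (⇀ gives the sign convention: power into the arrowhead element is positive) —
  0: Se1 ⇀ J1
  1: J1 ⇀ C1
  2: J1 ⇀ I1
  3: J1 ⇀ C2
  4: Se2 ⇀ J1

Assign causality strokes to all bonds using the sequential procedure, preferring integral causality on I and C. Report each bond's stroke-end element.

bond 0 →J1
bond 1 →J1
bond 2 →I1
bond 3 →J1
bond 4 →J1

β0 |J1  (Se1: effort source, stroke at far end)
β4 |J1  (Se2 (Se) sets effort on bond)
β1 |J1  (C1 outputs effort q/C1)
β2 |I1  (I1: I, integral causality)
β3 |J1  (J1: bond 2 brought flow, rest push out)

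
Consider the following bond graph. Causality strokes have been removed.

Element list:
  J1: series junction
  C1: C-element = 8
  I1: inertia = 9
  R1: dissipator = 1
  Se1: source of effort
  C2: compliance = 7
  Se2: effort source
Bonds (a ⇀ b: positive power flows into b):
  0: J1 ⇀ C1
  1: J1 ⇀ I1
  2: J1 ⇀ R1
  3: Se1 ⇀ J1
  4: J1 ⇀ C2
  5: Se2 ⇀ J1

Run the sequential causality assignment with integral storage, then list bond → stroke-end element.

bond 0 |J1
bond 1 |I1
bond 2 |J1
bond 3 |J1
bond 4 |J1
bond 5 |J1

#3 stroke→J1  (Se1 fixes effort; stroke away)
#5 stroke→J1  (Se2: effort source, stroke at far end)
#0 stroke→J1  (C1: C, integral causality)
#1 stroke→I1  (I1: I, integral causality)
#2 stroke→J1  (J1: bond 1 brought flow, rest push out)
#4 stroke→J1  (1-jn J1 has f-setter on 1)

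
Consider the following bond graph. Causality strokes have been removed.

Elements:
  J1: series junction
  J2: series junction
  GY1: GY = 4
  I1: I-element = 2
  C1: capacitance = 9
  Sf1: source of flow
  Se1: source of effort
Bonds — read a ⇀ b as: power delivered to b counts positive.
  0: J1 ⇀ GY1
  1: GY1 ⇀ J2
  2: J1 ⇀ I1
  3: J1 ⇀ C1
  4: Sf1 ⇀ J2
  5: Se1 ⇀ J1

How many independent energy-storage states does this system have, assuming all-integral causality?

2  (C1, I1 all integral)

b4 |Sf1  (Sf1 (Sf) sets flow on bond)
b5 |J1  (Se1 (Se) sets effort on bond)
b1 |J2  (common-f at J2 fixed by 4)
b0 |J1  (through GY1, causality inverts; strokes same side of GY1)
b2 |I1  (prefer integral on I1)
b3 |J1  (J1: bond 2 brought flow, rest push out)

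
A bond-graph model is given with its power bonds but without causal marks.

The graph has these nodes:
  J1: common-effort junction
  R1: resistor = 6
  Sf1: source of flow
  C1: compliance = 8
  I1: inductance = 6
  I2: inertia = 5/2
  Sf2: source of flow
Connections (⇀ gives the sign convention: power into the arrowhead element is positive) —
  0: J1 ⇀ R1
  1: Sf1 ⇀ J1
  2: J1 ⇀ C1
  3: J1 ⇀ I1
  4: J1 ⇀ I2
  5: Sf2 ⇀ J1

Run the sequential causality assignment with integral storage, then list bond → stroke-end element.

#1 stroke→Sf1  (Sf1 fixes flow; stroke at Sf1)
#5 stroke→Sf2  (Sf2 (Sf) sets flow on bond)
#2 stroke→J1  (C1 integral (e out))
#0 stroke→R1  (J1: bond 2 brought effort, rest push out)
#3 stroke→I1  (0-jn J1 has e-setter on 2)
#4 stroke→I2  (common-e at J1 fixed by 2)

β0 |R1
β1 |Sf1
β2 |J1
β3 |I1
β4 |I2
β5 |Sf2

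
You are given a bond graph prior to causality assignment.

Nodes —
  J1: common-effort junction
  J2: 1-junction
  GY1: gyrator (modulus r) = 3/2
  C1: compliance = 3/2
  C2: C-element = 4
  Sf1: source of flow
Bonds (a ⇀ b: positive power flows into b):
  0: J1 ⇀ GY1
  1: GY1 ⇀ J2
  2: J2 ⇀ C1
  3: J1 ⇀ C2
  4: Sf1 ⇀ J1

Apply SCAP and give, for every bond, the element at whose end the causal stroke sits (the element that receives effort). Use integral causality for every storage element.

bond 0 |GY1
bond 1 |GY1
bond 2 |J2
bond 3 |J1
bond 4 |Sf1

bond 4 →Sf1  (Sf1 (Sf) sets flow on bond)
bond 2 →J2  (prefer integral on C1)
bond 1 →GY1  (J2 needs exactly one f-in)
bond 0 →GY1  (GY GY1: same side as bond 1)
bond 3 →J1  (J1: last free bond brings effort in)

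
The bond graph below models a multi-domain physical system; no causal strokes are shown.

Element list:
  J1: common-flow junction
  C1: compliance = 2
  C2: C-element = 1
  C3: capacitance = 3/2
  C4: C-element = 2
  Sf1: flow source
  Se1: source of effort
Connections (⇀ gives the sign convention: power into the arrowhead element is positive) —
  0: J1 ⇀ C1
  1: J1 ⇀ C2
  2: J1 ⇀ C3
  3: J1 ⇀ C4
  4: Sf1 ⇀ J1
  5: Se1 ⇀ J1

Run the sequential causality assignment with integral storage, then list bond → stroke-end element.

#0 →J1
#1 →J1
#2 →J1
#3 →J1
#4 →Sf1
#5 →J1

#4 |Sf1  (Sf1 (Sf) sets flow on bond)
#5 |J1  (Se1 (Se) sets effort on bond)
#0 |J1  (1-jn J1 has f-setter on 4)
#1 |J1  (common-f at J1 fixed by 4)
#2 |J1  (J1: bond 4 brought flow, rest push out)
#3 |J1  (J1 flow already set via bond 4)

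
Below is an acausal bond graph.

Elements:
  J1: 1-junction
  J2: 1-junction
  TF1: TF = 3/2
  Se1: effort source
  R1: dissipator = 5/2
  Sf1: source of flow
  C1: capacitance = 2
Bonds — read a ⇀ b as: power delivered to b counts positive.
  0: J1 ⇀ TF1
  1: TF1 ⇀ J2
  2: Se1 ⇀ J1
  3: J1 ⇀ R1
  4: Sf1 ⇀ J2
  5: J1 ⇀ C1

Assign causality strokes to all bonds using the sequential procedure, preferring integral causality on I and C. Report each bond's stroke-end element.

#0 stroke at TF1
#1 stroke at J2
#2 stroke at J1
#3 stroke at J1
#4 stroke at Sf1
#5 stroke at J1

bond 2 stroke at J1  (Se1 fixes effort; stroke away)
bond 4 stroke at Sf1  (Sf1 (Sf) sets flow on bond)
bond 1 stroke at J2  (J2: bond 4 brought flow, rest push out)
bond 0 stroke at TF1  (TF TF1: opposite of bond 1)
bond 3 stroke at J1  (J1: bond 0 brought flow, rest push out)
bond 5 stroke at J1  (J1: bond 0 brought flow, rest push out)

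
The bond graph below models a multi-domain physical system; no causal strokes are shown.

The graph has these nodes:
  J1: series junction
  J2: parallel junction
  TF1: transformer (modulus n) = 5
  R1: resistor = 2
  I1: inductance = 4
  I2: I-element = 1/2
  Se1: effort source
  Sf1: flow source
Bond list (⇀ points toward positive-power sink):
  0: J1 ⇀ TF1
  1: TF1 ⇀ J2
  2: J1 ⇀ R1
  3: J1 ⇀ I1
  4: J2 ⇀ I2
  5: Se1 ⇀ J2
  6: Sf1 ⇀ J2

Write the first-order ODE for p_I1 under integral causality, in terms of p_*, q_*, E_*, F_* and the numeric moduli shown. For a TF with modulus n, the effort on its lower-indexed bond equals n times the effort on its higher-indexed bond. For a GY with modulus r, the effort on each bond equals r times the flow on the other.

dp_I1/dt = -5*E_Se1 - p_I1/2

bond 5 →J2  (Se1: effort source, stroke at far end)
bond 6 →Sf1  (Sf1 fixes flow; stroke at Sf1)
bond 1 →TF1  (common-e at J2 fixed by 5)
bond 4 →I2  (J2 effort already set via bond 5)
bond 0 →J1  (TF1 one-in-one-out from 1)
bond 3 →I1  (I1: I, integral causality)
bond 2 →J1  (J1 flow already set via bond 3)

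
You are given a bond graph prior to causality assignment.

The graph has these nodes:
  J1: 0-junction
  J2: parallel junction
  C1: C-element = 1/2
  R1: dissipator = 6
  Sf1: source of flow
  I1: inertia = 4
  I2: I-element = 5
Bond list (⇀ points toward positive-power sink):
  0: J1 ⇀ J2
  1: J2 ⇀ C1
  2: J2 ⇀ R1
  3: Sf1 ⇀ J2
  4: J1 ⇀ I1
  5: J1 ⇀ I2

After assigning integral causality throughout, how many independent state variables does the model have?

3  (C1, I1, I2 all integral)

bond 3 →Sf1  (Sf1 fixes flow; stroke at Sf1)
bond 1 →J2  (prefer integral on C1)
bond 0 →J1  (J2 effort already set via bond 1)
bond 2 →R1  (J2: bond 1 brought effort, rest push out)
bond 4 →I1  (common-e at J1 fixed by 0)
bond 5 →I2  (J1: bond 0 brought effort, rest push out)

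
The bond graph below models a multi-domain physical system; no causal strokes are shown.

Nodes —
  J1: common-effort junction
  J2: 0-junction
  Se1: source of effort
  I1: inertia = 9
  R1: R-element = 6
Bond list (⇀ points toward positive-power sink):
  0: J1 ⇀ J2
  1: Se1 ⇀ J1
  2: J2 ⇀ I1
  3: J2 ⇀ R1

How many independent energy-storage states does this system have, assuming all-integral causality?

1  (I1 all integral)

#1 |J1  (Se1: effort source, stroke at far end)
#0 |J2  (J1: bond 1 brought effort, rest push out)
#2 |I1  (0-jn J2 has e-setter on 0)
#3 |R1  (J2 effort already set via bond 0)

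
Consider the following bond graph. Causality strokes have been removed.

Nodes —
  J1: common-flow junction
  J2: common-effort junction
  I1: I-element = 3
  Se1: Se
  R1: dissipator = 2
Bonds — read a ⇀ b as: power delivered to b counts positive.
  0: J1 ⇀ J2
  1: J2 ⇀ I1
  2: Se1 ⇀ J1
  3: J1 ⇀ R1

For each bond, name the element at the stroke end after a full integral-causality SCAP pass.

bond 2 |J1  (source Se1 imposes e)
bond 1 |I1  (I1: I, integral causality)
bond 0 |J2  (closing 0-jn rule on J2)
bond 3 |J1  (J1 flow already set via bond 0)

b0 |J2
b1 |I1
b2 |J1
b3 |J1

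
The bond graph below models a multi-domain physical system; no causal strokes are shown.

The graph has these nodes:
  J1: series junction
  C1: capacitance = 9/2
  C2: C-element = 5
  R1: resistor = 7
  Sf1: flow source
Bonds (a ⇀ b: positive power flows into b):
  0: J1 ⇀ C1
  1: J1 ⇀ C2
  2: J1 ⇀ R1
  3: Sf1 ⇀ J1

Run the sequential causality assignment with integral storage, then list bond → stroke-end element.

bond 3 stroke at Sf1  (Sf1 fixes flow; stroke at Sf1)
bond 0 stroke at J1  (common-f at J1 fixed by 3)
bond 1 stroke at J1  (J1 flow already set via bond 3)
bond 2 stroke at J1  (J1 flow already set via bond 3)

b0 stroke→J1
b1 stroke→J1
b2 stroke→J1
b3 stroke→Sf1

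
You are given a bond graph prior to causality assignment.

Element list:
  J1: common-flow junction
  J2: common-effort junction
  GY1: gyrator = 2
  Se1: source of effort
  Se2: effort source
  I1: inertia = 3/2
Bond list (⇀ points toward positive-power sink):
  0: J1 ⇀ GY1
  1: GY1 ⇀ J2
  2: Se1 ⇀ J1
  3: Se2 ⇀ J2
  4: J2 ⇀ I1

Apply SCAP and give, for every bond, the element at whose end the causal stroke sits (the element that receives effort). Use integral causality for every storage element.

β0 stroke at GY1
β1 stroke at GY1
β2 stroke at J1
β3 stroke at J2
β4 stroke at I1

β2 stroke→J1  (source Se1 imposes e)
β3 stroke→J2  (Se2: effort source, stroke at far end)
β0 stroke→GY1  (only one flow-in slot at J1)
β1 stroke→GY1  (J2 effort already set via bond 3)
β4 stroke→I1  (common-e at J2 fixed by 3)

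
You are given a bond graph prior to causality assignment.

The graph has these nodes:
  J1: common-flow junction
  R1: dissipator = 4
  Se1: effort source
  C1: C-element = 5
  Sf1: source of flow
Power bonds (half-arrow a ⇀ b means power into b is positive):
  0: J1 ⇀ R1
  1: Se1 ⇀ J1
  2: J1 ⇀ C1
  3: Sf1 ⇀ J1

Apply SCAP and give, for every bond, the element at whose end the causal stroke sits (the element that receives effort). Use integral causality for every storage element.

b1 →J1  (Se1 (Se) sets effort on bond)
b3 →Sf1  (source Sf1 imposes f)
b0 →J1  (1-jn J1 has f-setter on 3)
b2 →J1  (common-f at J1 fixed by 3)

bond 0 stroke→J1
bond 1 stroke→J1
bond 2 stroke→J1
bond 3 stroke→Sf1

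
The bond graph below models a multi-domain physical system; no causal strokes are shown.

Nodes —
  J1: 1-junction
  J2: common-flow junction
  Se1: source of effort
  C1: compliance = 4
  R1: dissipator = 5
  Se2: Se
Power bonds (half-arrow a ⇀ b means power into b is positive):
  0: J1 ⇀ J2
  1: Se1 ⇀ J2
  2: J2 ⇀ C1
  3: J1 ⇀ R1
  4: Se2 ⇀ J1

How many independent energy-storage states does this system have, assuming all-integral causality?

1  (C1 all integral)

b1 |J2  (Se1 (Se) sets effort on bond)
b4 |J1  (Se2: effort source, stroke at far end)
b2 |J2  (C1 integral (e out))
b0 |J1  (only one flow-in slot at J2)
b3 |R1  (J1: last free bond brings flow in)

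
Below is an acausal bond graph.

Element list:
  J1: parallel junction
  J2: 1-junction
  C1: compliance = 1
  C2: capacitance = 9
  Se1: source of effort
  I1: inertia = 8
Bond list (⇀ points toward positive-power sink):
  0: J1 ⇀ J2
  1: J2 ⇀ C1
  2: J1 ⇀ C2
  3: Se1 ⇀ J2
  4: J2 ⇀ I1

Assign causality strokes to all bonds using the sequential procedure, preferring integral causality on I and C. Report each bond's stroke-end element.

β0 |J2
β1 |J2
β2 |J1
β3 |J2
β4 |I1

#3 stroke→J2  (source Se1 imposes e)
#1 stroke→J2  (C1 integral (e out))
#2 stroke→J1  (prefer integral on C2)
#0 stroke→J2  (J1: bond 2 brought effort, rest push out)
#4 stroke→I1  (J2 needs exactly one f-in)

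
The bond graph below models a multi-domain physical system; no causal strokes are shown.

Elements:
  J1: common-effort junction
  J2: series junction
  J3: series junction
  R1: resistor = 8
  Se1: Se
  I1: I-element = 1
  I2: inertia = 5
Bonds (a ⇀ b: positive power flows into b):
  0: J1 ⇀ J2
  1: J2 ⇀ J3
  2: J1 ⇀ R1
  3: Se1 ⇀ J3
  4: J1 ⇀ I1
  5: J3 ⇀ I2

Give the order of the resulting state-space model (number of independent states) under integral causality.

2  (I1, I2 all integral)

bond 3 stroke at J3  (Se1 fixes effort; stroke away)
bond 4 stroke at I1  (I1 outputs flow p/I1)
bond 5 stroke at I2  (I2 integral (f out))
bond 1 stroke at J3  (J3: bond 5 brought flow, rest push out)
bond 0 stroke at J2  (common-f at J2 fixed by 1)
bond 2 stroke at J1  (J1 needs exactly one e-in)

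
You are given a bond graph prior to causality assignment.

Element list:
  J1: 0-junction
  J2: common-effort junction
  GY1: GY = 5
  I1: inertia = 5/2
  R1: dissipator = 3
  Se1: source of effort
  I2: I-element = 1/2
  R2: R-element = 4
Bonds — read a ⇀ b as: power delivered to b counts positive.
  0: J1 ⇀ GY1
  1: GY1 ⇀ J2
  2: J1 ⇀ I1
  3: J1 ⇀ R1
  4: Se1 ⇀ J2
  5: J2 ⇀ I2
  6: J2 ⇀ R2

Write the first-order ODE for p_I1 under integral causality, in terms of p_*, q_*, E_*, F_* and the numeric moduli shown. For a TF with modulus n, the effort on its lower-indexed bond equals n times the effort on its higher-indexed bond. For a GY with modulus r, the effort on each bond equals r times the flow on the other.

bond 4 stroke→J2  (Se1 (Se) sets effort on bond)
bond 1 stroke→GY1  (common-e at J2 fixed by 4)
bond 5 stroke→I2  (0-jn J2 has e-setter on 4)
bond 6 stroke→R2  (J2: bond 4 brought effort, rest push out)
bond 0 stroke→GY1  (through GY1, causality inverts; strokes same side of GY1)
bond 2 stroke→I1  (I1 integral (f out))
bond 3 stroke→J1  (closing 0-jn rule on J1)

dp_I1/dt = -3*E_Se1/5 - 6*p_I1/5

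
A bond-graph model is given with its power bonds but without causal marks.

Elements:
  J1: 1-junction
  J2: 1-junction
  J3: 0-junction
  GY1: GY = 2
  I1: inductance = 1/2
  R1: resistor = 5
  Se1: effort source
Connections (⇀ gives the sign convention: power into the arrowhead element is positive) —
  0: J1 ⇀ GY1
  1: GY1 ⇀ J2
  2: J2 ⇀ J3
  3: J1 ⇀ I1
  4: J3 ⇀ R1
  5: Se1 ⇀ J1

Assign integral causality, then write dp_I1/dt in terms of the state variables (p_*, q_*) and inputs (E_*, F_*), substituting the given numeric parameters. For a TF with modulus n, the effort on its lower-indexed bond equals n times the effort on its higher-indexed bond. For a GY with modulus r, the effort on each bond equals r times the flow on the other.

dp_I1/dt = E_Se1 - 8*p_I1/5

bond 5 →J1  (Se1 (Se) sets effort on bond)
bond 3 →I1  (I1 integral (f out))
bond 0 →J1  (1-jn J1 has f-setter on 3)
bond 1 →J2  (GY1: gyrator matches bond 0)
bond 2 →J3  (only one flow-in slot at J2)
bond 4 →R1  (J3: bond 2 brought effort, rest push out)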